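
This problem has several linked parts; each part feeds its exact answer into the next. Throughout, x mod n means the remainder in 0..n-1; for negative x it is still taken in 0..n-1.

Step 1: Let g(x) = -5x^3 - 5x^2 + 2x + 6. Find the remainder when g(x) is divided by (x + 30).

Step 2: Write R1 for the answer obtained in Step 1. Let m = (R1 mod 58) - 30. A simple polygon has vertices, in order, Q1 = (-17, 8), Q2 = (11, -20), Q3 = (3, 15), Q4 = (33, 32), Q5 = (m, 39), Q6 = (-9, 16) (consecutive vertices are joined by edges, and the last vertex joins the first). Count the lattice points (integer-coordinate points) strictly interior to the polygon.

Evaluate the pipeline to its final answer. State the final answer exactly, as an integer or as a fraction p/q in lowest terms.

Step 1: remainder = value at the root: -5*(-30)^3 - 5*(-30)^2 + 2*(-30)^1 + 6 = (135000) + (-4500) + (-60) + (6) = 130446; answer 130446
Step 2: R1 = 130446; m = -26; cross terms: (-17*-20 - 11*8)=252, (11*15 - 3*-20)=225, (3*32 - 33*15)=-399, (33*39 - -26*32)=2119, (-26*16 - -9*39)=-65, (-9*8 - -17*16)=200; twice the area = |2332| = 2332; area = 1166; boundary points = 28 + 1 + 1 + 1 + 1 + 8 = 40; strictly interior points = area - boundary/2 + 1 = 1147; answer 1147

1147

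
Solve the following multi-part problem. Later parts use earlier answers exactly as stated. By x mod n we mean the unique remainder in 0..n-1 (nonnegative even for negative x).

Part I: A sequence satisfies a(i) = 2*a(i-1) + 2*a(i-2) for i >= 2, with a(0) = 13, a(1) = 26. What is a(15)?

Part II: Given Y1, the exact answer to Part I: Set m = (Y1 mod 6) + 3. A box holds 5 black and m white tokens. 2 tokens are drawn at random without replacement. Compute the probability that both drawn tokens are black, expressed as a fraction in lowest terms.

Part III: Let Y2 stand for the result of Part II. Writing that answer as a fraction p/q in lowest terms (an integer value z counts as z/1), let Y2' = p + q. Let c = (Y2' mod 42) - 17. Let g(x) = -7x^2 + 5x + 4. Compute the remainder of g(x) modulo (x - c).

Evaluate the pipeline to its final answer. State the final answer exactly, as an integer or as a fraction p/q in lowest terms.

Part I: a(2) = 2*(26) + 2*(13) = 78; iterating: a(2)=78, a(3)=208, a(4)=572, a(5)=1560, a(6)=4264, a(7)=11648, a(8)=31824, a(9)=86944, a(10)=237536, a(11)=648960, a(12)=1772992, a(13)=4843904, a(14)=13233792, a(15)=36155392; answer 36155392
Part II: Y1 = 36155392; m = 7; total draws C(12,2) = 66; favorable C(5,2) = 10; P = 5/33; answer 5/33
Part III: Y2 = 5/33; threaded value p + q = 38; c = 21; remainder = value at the root: -7*(21)^2 + 5*(21)^1 + 4 = (-3087) + (105) + (4) = -2978; answer -2978

-2978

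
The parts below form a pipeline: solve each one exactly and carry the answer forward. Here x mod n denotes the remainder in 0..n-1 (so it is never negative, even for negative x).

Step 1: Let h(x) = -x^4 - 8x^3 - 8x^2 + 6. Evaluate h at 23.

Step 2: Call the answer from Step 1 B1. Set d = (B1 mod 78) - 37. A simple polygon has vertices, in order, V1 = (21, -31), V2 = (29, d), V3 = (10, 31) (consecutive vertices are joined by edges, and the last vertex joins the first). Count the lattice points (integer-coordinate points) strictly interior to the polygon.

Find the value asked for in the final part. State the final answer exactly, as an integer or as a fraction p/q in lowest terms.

308

Step 1: -1*(23)^4 - 8*(23)^3 - 8*(23)^2 + 6 = (-279841) + (-97336) + (-4232) + (6) = -381403; answer -381403
Step 2: B1 = -381403; d = -20; cross terms: (21*-20 - 29*-31)=479, (29*31 - 10*-20)=1099, (10*-31 - 21*31)=-961; twice the area = |617| = 617; area = 617/2; boundary points = 1 + 1 + 1 = 3; strictly interior points = area - boundary/2 + 1 = 308; answer 308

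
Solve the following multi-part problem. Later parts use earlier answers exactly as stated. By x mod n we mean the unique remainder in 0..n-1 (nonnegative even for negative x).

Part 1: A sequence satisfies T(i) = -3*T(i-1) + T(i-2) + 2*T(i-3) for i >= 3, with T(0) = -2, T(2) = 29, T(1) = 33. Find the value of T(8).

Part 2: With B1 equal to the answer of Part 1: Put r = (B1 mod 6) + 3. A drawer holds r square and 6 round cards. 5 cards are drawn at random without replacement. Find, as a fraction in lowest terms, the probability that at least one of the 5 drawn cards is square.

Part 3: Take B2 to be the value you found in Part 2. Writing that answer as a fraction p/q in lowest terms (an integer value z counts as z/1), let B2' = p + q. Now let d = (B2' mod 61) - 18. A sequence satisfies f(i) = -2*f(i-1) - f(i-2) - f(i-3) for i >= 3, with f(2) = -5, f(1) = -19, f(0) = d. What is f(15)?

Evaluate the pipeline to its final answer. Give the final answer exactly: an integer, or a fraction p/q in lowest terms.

13013

Part 1: T(3) = -3*(29) + 1*(33) + 2*(-2) = -58; iterating: T(3)=-58, T(4)=269, T(5)=-807, T(6)=2574, T(7)=-7991, T(8)=24933; answer 24933
Part 2: B1 = 24933; r = 6; total draws C(12,5) = 792; complement C(6,5) = 6; favorable 792 - 6 = 786; P = 131/132; answer 131/132
Part 3: B2 = 131/132; threaded value p + q = 263; d = 1; f(3) = -2*(-5) - 1*(-19) - 1*(1) = 28; iterating: f(3)=28, f(4)=-32, f(5)=41, f(6)=-78, f(7)=147, f(8)=-257, f(9)=445, f(10)=-780, f(11)=1372, f(12)=-2409, f(13)=4226, f(14)=-7415, f(15)=13013; answer 13013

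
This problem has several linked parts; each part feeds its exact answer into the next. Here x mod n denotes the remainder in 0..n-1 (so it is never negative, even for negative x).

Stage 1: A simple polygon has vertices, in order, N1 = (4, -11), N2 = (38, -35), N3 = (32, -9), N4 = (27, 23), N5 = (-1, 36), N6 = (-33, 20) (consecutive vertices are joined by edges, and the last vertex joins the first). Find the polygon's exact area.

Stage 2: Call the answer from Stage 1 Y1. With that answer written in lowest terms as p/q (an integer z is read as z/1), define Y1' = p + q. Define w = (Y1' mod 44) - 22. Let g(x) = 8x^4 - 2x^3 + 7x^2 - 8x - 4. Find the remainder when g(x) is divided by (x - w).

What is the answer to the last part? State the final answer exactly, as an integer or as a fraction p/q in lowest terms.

660225

Stage 1: cross terms: (4*-35 - 38*-11)=278, (38*-9 - 32*-35)=778, (32*23 - 27*-9)=979, (27*36 - -1*23)=995, (-1*20 - -33*36)=1168, (-33*-11 - 4*20)=283; twice the area = |4481| = 4481; area = 4481/2; answer 4481/2
Stage 2: Y1 = 4481/2; threaded value p + q = 4483; w = 17; remainder = value at the root: 8*(17)^4 - 2*(17)^3 + 7*(17)^2 - 8*(17)^1 - 4 = (668168) + (-9826) + (2023) + (-136) + (-4) = 660225; answer 660225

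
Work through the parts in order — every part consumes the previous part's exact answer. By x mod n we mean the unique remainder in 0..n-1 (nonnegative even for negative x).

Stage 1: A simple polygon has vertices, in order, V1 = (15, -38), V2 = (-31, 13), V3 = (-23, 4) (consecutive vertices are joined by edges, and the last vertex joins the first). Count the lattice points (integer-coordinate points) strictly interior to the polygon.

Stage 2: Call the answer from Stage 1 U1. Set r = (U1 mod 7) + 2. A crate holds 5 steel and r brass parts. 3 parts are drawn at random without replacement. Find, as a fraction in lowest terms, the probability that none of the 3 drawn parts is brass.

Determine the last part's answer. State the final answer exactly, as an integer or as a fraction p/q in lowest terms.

Stage 1: cross terms: (15*13 - -31*-38)=-983, (-31*4 - -23*13)=175, (-23*-38 - 15*4)=814; twice the area = |6| = 6; area = 3; boundary points = 1 + 1 + 2 = 4; strictly interior points = area - boundary/2 + 1 = 2; answer 2
Stage 2: U1 = 2; r = 4; total draws C(9,3) = 84; favorable C(5,3) = 10; P = 5/42; answer 5/42

5/42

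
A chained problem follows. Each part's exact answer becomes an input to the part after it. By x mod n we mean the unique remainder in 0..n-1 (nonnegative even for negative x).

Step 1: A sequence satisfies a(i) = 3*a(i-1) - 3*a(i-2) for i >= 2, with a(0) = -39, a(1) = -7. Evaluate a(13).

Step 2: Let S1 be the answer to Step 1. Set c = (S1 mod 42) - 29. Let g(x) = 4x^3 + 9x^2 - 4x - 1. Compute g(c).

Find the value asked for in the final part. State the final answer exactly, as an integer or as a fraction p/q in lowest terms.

-1441

Step 1: a(2) = 3*(-7) - 3*(-39) = 96; iterating: a(2)=96, a(3)=309, a(4)=639, a(5)=990, a(6)=1053, a(7)=189, a(8)=-2592, a(9)=-8343, a(10)=-17253, a(11)=-26730, a(12)=-28431, a(13)=-5103; answer -5103
Step 2: S1 = -5103; c = -8; 4*(-8)^3 + 9*(-8)^2 - 4*(-8)^1 - 1 = (-2048) + (576) + (32) + (-1) = -1441; answer -1441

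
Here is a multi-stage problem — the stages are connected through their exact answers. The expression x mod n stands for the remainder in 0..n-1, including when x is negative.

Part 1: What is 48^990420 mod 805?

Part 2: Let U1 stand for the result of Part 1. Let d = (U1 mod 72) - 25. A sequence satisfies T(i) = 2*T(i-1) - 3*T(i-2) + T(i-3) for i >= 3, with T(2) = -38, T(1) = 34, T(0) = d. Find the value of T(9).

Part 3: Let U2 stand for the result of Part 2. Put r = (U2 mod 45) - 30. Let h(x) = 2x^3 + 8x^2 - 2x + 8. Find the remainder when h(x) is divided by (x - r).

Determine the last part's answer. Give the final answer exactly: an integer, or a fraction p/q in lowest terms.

-124

Part 1: squarings mod 805: 48^1=48, 48^2=694, 48^4=246, 48^8=141, 48^16=561, 48^32=771, 48^64=351, 48^128=36, 48^256=491, 48^512=386, 48^1024=71, 48^2048=211, 48^4096=246, 48^8192=141, 48^16384=561, 48^32768=771, 48^65536=351, 48^131072=36, 48^262144=491, 48^524288=386; 48^990420 = 48^4 * 48^16 * 48^64 * 48^128 * 48^1024 * 48^2048 * 48^4096 * 48^65536 * 48^131072 * 48^262144 * 48^524288 = 211 (mod 805); answer 211
Part 2: U1 = 211; d = 42; T(3) = 2*(-38) - 3*(34) + 1*(42) = -136; iterating: T(3)=-136, T(4)=-124, T(5)=122, T(6)=480, T(7)=470, T(8)=-378, T(9)=-1686; answer -1686
Part 3: U2 = -1686; r = -6; remainder = value at the root: 2*(-6)^3 + 8*(-6)^2 - 2*(-6)^1 + 8 = (-432) + (288) + (12) + (8) = -124; answer -124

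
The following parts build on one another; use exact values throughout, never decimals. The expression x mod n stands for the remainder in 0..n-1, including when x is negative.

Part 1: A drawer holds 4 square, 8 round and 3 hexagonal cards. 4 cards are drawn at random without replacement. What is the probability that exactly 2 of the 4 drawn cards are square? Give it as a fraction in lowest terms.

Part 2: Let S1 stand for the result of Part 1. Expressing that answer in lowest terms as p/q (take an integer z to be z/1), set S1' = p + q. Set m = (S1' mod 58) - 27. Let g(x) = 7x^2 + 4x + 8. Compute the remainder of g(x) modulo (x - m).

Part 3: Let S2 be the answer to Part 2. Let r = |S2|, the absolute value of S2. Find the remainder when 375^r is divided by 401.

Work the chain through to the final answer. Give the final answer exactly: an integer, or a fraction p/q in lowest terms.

Part 1: total draws C(15,4) = 1365; favorable C(4,2)*C(11,2) = 330; P = 22/91; answer 22/91
Part 2: S1 = 22/91; threaded value p + q = 113; m = 28; remainder = value at the root: 7*(28)^2 + 4*(28)^1 + 8 = (5488) + (112) + (8) = 5608; answer 5608
Part 3: S2 = 5608; r = 5608; squarings mod 401: 375^1=375, 375^2=275, 375^4=237, 375^8=29, 375^16=39, 375^32=318, 375^64=72, 375^128=372, 375^256=39, 375^512=318, 375^1024=72, 375^2048=372, 375^4096=39; 375^5608 = 375^8 * 375^32 * 375^64 * 375^128 * 375^256 * 375^1024 * 375^4096 = 29 (mod 401); answer 29

29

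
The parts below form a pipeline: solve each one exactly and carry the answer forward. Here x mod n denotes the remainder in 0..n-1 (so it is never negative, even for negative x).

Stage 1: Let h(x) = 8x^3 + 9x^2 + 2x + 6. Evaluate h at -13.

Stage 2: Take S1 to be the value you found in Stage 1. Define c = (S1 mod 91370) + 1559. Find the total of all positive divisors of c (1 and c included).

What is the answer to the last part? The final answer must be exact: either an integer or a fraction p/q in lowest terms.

153720

Stage 1: 8*(-13)^3 + 9*(-13)^2 + 2*(-13)^1 + 6 = (-17576) + (1521) + (-26) + (6) = -16075; answer -16075
Stage 2: S1 = -16075; c = 76854; 76854 = 2 * 3 * 12809; sigma = (1 + 2) * (1 + 3) * (1 + 12809) = 3 * 4 * 12810 = 153720; answer 153720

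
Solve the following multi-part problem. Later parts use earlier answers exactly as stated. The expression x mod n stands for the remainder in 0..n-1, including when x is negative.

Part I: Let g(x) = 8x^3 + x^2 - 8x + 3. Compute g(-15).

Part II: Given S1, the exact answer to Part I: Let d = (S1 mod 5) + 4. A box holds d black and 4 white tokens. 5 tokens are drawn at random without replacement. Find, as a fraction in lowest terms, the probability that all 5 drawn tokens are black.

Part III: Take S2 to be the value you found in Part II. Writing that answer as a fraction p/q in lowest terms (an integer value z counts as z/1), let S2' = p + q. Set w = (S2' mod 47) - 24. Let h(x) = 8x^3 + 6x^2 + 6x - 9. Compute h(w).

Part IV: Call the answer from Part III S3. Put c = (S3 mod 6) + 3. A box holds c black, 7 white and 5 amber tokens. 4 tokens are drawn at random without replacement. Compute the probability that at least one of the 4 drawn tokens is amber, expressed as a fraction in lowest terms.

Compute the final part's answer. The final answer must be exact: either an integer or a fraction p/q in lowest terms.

149/182

Part I: 8*(-15)^3 + 1*(-15)^2 - 8*(-15)^1 + 3 = (-27000) + (225) + (120) + (3) = -26652; answer -26652
Part II: S1 = -26652; d = 7; total draws C(11,5) = 462; favorable C(7,5) = 21; P = 1/22; answer 1/22
Part III: S2 = 1/22; threaded value p + q = 23; w = -1; 8*(-1)^3 + 6*(-1)^2 + 6*(-1)^1 - 9 = (-8) + (6) + (-6) + (-9) = -17; answer -17
Part IV: S3 = -17; c = 4; total draws C(16,4) = 1820; complement C(11,4) = 330; favorable 1820 - 330 = 1490; P = 149/182; answer 149/182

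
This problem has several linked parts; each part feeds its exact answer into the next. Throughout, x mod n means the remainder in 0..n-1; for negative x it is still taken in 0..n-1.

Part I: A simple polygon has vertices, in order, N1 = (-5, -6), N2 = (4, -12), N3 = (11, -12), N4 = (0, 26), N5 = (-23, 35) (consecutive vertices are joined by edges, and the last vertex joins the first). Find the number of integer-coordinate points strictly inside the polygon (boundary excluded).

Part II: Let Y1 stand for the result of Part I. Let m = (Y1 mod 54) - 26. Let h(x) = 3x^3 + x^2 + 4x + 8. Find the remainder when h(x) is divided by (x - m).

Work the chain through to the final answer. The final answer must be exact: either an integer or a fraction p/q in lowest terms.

110

Part I: cross terms: (-5*-12 - 4*-6)=84, (4*-12 - 11*-12)=84, (11*26 - 0*-12)=286, (0*35 - -23*26)=598, (-23*-6 - -5*35)=313; twice the area = |1365| = 1365; area = 1365/2; boundary points = 3 + 7 + 1 + 1 + 1 = 13; strictly interior points = area - boundary/2 + 1 = 677; answer 677
Part II: Y1 = 677; m = 3; remainder = value at the root: 3*(3)^3 + 1*(3)^2 + 4*(3)^1 + 8 = (81) + (9) + (12) + (8) = 110; answer 110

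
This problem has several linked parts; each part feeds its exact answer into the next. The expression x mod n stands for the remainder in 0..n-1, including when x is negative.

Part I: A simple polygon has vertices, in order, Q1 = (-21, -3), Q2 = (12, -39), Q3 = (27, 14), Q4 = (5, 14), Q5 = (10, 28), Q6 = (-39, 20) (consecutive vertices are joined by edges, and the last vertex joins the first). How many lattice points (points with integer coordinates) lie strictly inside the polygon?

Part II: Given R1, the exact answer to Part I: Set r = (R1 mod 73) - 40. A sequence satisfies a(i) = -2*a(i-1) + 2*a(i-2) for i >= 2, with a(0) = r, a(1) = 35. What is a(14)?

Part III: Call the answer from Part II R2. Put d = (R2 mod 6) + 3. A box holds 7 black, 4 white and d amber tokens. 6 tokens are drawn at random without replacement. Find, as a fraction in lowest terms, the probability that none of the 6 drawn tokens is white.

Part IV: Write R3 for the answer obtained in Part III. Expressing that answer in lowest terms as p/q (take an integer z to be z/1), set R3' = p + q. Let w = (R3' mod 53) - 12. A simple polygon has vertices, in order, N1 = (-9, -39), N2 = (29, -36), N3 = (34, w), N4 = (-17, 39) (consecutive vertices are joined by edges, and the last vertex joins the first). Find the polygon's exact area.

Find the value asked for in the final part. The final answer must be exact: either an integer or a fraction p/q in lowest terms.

5801/2

Part I: cross terms: (-21*-39 - 12*-3)=855, (12*14 - 27*-39)=1221, (27*14 - 5*14)=308, (5*28 - 10*14)=0, (10*20 - -39*28)=1292, (-39*-3 - -21*20)=537; twice the area = |4213| = 4213; area = 4213/2; boundary points = 3 + 1 + 22 + 1 + 1 + 1 = 29; strictly interior points = area - boundary/2 + 1 = 2093; answer 2093
Part II: R1 = 2093; r = 9; a(2) = -2*(35) + 2*(9) = -52; iterating: a(2)=-52, a(3)=174, a(4)=-452, a(5)=1252, a(6)=-3408, a(7)=9320, a(8)=-25456, a(9)=69552, a(10)=-190016, a(11)=519136, a(12)=-1418304, a(13)=3874880, a(14)=-10586368; answer -10586368
Part III: R2 = -10586368; d = 5; total draws C(16,6) = 8008; favorable C(12,6) = 924; P = 3/26; answer 3/26
Part IV: R3 = 3/26; threaded value p + q = 29; w = 17; cross terms: (-9*-36 - 29*-39)=1455, (29*17 - 34*-36)=1717, (34*39 - -17*17)=1615, (-17*-39 - -9*39)=1014; twice the area = |5801| = 5801; area = 5801/2; answer 5801/2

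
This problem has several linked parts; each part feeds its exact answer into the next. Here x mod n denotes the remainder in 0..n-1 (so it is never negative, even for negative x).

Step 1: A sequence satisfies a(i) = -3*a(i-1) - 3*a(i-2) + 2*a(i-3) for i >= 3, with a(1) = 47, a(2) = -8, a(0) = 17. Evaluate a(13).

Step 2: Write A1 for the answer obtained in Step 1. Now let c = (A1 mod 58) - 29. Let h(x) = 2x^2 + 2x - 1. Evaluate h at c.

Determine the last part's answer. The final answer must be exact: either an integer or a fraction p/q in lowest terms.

Step 1: a(3) = -3*(-8) - 3*(47) + 2*(17) = -83; iterating: a(3)=-83, a(4)=367, a(5)=-868, a(6)=1337, a(7)=-673, a(8)=-3728, a(9)=15877, a(10)=-37793, a(11)=58292, a(12)=-29743, a(13)=-161233; answer -161233
Step 2: A1 = -161233; c = -22; 2*(-22)^2 + 2*(-22)^1 - 1 = (968) + (-44) + (-1) = 923; answer 923

923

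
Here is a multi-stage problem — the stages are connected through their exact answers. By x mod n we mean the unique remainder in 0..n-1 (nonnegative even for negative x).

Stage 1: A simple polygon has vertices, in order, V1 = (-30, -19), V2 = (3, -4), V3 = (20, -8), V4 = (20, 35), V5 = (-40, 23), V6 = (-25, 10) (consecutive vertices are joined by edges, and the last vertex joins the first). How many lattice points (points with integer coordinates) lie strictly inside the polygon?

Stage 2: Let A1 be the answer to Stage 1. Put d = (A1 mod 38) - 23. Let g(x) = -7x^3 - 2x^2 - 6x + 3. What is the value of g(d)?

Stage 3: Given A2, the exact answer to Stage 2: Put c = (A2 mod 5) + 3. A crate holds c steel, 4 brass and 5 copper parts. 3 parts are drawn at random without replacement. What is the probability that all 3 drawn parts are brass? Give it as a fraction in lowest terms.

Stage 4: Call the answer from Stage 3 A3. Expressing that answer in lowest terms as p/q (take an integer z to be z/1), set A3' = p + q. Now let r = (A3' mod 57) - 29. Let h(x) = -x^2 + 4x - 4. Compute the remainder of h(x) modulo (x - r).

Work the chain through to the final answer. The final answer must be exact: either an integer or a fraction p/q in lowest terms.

-16

Stage 1: cross terms: (-30*-4 - 3*-19)=177, (3*-8 - 20*-4)=56, (20*35 - 20*-8)=860, (20*23 - -40*35)=1860, (-40*10 - -25*23)=175, (-25*-19 - -30*10)=775; twice the area = |3903| = 3903; area = 3903/2; boundary points = 3 + 1 + 43 + 12 + 1 + 1 = 61; strictly interior points = area - boundary/2 + 1 = 1922; answer 1922
Stage 2: A1 = 1922; d = -1; -7*(-1)^3 - 2*(-1)^2 - 6*(-1)^1 + 3 = (7) + (-2) + (6) + (3) = 14; answer 14
Stage 3: A2 = 14; c = 7; total draws C(16,3) = 560; favorable C(4,3) = 4; P = 1/140; answer 1/140
Stage 4: A3 = 1/140; threaded value p + q = 141; r = -2; remainder = value at the root: -1*(-2)^2 + 4*(-2)^1 - 4 = (-4) + (-8) + (-4) = -16; answer -16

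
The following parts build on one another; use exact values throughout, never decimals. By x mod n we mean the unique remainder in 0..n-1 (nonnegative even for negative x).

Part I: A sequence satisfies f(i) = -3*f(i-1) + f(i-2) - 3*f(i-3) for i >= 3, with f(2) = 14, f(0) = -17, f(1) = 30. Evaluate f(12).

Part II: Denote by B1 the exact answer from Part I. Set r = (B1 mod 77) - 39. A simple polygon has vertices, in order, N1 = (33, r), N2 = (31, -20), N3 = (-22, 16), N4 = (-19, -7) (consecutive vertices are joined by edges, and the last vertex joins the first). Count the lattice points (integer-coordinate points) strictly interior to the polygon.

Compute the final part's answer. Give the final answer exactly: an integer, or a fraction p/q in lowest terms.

841

Part I: f(3) = -3*(14) + 1*(30) - 3*(-17) = 39; iterating: f(3)=39, f(4)=-193, f(5)=576, f(6)=-2038, f(7)=7269, f(8)=-25573, f(9)=90102, f(10)=-317686, f(11)=1119879, f(12)=-3947629; answer -3947629
Part II: B1 = -3947629; r = -32; cross terms: (33*-20 - 31*-32)=332, (31*16 - -22*-20)=56, (-22*-7 - -19*16)=458, (-19*-32 - 33*-7)=839; twice the area = |1685| = 1685; area = 1685/2; boundary points = 2 + 1 + 1 + 1 = 5; strictly interior points = area - boundary/2 + 1 = 841; answer 841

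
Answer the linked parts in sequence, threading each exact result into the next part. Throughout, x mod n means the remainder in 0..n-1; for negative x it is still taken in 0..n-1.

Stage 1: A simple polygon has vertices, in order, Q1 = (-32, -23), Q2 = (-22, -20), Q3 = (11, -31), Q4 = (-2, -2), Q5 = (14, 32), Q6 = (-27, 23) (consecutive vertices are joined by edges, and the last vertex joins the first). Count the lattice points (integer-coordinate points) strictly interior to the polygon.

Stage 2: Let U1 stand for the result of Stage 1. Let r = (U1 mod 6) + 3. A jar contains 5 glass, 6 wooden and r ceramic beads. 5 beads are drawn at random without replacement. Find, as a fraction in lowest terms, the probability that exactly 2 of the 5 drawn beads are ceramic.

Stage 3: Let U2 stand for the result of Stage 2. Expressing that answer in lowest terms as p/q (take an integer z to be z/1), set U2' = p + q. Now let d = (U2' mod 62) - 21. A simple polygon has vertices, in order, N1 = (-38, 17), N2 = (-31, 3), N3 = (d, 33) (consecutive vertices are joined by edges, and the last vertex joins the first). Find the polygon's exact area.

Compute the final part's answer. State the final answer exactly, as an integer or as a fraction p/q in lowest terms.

Stage 1: cross terms: (-32*-20 - -22*-23)=134, (-22*-31 - 11*-20)=902, (11*-2 - -2*-31)=-84, (-2*32 - 14*-2)=-36, (14*23 - -27*32)=1186, (-27*-23 - -32*23)=1357; twice the area = |3459| = 3459; area = 3459/2; boundary points = 1 + 11 + 1 + 2 + 1 + 1 = 17; strictly interior points = area - boundary/2 + 1 = 1722; answer 1722
Stage 2: U1 = 1722; r = 3; total draws C(14,5) = 2002; favorable C(3,2)*C(11,3) = 495; P = 45/182; answer 45/182
Stage 3: U2 = 45/182; threaded value p + q = 227; d = 20; cross terms: (-38*3 - -31*17)=413, (-31*33 - 20*3)=-1083, (20*17 - -38*33)=1594; twice the area = |924| = 924; area = 462; answer 462

462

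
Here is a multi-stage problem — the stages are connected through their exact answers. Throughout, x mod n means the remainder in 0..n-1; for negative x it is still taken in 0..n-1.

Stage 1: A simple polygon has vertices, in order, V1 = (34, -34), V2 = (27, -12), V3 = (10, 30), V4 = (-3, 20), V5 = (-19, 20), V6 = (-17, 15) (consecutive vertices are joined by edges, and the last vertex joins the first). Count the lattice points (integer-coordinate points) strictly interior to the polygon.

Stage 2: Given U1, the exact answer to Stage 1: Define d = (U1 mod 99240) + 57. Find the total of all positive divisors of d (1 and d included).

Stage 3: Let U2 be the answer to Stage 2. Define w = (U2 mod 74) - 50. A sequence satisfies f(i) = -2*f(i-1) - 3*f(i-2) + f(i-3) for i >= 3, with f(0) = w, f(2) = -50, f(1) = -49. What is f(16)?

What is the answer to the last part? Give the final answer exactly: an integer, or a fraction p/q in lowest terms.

-730874

Stage 1: cross terms: (34*-12 - 27*-34)=510, (27*30 - 10*-12)=930, (10*20 - -3*30)=290, (-3*20 - -19*20)=320, (-19*15 - -17*20)=55, (-17*-34 - 34*15)=68; twice the area = |2173| = 2173; area = 2173/2; boundary points = 1 + 1 + 1 + 16 + 1 + 1 = 21; strictly interior points = area - boundary/2 + 1 = 1077; answer 1077
Stage 2: U1 = 1077; d = 1134; 1134 = 2 * 3^4 * 7; sigma = (1 + 2) * (1 + 3 + 9 + 27 + 81) * (1 + 7) = 3 * 121 * 8 = 2904; answer 2904
Stage 3: U2 = 2904; w = -32; f(3) = -2*(-50) - 3*(-49) + 1*(-32) = 215; iterating: f(3)=215, f(4)=-329, f(5)=-37, f(6)=1276, f(7)=-2770, f(8)=1675, f(9)=6236, f(10)=-20267, f(11)=23501, f(12)=20035, f(13)=-130840, f(14)=225076, f(15)=-37597, f(16)=-730874; answer -730874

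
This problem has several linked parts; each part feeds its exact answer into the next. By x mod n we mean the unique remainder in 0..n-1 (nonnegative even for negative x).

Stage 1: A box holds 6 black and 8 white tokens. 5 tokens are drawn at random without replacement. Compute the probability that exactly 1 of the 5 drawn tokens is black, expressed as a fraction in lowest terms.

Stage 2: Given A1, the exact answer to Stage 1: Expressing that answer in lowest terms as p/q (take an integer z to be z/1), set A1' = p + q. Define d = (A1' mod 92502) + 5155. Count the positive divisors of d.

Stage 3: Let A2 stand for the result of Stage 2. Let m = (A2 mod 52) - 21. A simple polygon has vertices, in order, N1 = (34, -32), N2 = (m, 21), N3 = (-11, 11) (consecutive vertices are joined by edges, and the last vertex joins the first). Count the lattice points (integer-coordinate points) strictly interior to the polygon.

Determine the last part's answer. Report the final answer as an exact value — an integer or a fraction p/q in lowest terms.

650

Stage 1: total draws C(14,5) = 2002; favorable C(6,1)*C(8,4) = 420; P = 30/143; answer 30/143
Stage 2: A1 = 30/143; threaded value p + q = 173; d = 5328; 5328 = 2^4 * 3^2 * 37; number of divisors = (4+1) * (2+1) * (1+1) = 30; answer 30
Stage 3: A2 = 30; m = 9; cross terms: (34*21 - 9*-32)=1002, (9*11 - -11*21)=330, (-11*-32 - 34*11)=-22; twice the area = |1310| = 1310; area = 655; boundary points = 1 + 10 + 1 = 12; strictly interior points = area - boundary/2 + 1 = 650; answer 650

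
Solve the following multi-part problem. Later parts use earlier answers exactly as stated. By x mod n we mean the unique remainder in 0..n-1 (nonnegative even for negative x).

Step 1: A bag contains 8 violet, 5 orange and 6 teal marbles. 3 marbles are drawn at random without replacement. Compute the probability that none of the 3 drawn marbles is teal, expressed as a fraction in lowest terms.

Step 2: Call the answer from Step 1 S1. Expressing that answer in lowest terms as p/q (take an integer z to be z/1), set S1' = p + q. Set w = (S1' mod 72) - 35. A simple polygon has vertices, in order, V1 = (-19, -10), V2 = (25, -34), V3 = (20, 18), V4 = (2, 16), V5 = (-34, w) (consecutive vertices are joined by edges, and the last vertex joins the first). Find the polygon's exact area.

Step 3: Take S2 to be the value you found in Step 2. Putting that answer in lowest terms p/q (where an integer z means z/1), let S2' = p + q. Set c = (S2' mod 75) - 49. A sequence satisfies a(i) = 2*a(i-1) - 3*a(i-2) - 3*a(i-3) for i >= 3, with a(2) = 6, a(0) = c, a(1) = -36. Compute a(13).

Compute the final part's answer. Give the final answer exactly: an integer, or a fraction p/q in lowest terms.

-175293

Step 1: total draws C(19,3) = 969; favorable C(13,3) = 286; P = 286/969; answer 286/969
Step 2: S1 = 286/969; threaded value p + q = 1255; w = -4; cross terms: (-19*-34 - 25*-10)=896, (25*18 - 20*-34)=1130, (20*16 - 2*18)=284, (2*-4 - -34*16)=536, (-34*-10 - -19*-4)=264; twice the area = |3110| = 3110; area = 1555; answer 1555
Step 3: S2 = 1555; threaded value p + q = 1556; c = 7; a(3) = 2*(6) - 3*(-36) - 3*(7) = 99; iterating: a(3)=99, a(4)=288, a(5)=261, a(6)=-639, a(7)=-2925, a(8)=-4716, a(9)=1260, a(10)=25443, a(11)=61254, a(12)=42399, a(13)=-175293; answer -175293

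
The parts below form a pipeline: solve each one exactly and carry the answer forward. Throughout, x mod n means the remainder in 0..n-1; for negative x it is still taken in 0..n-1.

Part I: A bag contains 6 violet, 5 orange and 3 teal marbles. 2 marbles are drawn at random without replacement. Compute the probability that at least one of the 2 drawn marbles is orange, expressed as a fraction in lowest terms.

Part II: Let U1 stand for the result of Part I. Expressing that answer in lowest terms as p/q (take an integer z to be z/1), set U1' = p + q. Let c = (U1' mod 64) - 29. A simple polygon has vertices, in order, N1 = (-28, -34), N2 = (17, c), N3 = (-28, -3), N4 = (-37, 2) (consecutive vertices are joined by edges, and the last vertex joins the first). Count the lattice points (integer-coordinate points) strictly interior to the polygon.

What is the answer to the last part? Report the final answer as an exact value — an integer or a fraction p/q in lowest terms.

Part I: total draws C(14,2) = 91; complement C(9,2) = 36; favorable 91 - 36 = 55; P = 55/91; answer 55/91
Part II: U1 = 55/91; threaded value p + q = 146; c = -11; cross terms: (-28*-11 - 17*-34)=886, (17*-3 - -28*-11)=-359, (-28*2 - -37*-3)=-167, (-37*-34 - -28*2)=1314; twice the area = |1674| = 1674; area = 837; boundary points = 1 + 1 + 1 + 9 = 12; strictly interior points = area - boundary/2 + 1 = 832; answer 832

832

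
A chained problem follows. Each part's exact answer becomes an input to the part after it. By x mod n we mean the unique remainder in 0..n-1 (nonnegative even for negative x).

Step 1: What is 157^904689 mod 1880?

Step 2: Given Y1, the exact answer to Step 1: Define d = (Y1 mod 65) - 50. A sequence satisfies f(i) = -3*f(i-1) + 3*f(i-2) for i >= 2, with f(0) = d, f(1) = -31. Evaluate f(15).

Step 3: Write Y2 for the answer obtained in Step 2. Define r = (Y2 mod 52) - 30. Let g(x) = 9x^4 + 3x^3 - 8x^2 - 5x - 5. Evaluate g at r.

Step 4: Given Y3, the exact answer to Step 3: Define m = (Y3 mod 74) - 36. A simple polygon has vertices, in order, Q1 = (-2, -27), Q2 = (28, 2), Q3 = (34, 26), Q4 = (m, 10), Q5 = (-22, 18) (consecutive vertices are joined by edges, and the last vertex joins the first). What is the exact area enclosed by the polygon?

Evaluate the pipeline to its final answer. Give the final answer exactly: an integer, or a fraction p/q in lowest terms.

1273

Step 1: squarings mod 1880: 157^1=157, 157^2=209, 157^4=441, 157^8=841, 157^16=401, 157^32=1001, 157^64=1841, 157^128=1521, 157^256=1041, 157^512=801, 157^1024=521, 157^2048=721, 157^4096=961, 157^8192=441, 157^16384=841, 157^32768=401, 157^65536=1001, 157^131072=1841, 157^262144=1521, 157^524288=1041; 157^904689 = 157^1 * 157^16 * 157^32 * 157^64 * 157^128 * 157^256 * 157^1024 * 157^2048 * 157^16384 * 157^32768 * 157^65536 * 157^262144 * 157^524288 = 1677 (mod 1880); answer 1677
Step 2: Y1 = 1677; d = 2; f(2) = -3*(-31) + 3*(2) = 99; iterating: f(2)=99, f(3)=-390, f(4)=1467, f(5)=-5571, f(6)=21114, f(7)=-80055, f(8)=303507, f(9)=-1150686, f(10)=4362579, f(11)=-16539795, f(12)=62707122, f(13)=-237740751, f(14)=901343619, f(15)=-3417253110; answer -3417253110
Step 3: Y2 = -3417253110; r = -28; 9*(-28)^4 + 3*(-28)^3 - 8*(-28)^2 - 5*(-28)^1 - 5 = (5531904) + (-65856) + (-6272) + (140) + (-5) = 5459911; answer 5459911
Step 4: Y3 = 5459911; m = 7; cross terms: (-2*2 - 28*-27)=752, (28*26 - 34*2)=660, (34*10 - 7*26)=158, (7*18 - -22*10)=346, (-22*-27 - -2*18)=630; twice the area = |2546| = 2546; area = 1273; answer 1273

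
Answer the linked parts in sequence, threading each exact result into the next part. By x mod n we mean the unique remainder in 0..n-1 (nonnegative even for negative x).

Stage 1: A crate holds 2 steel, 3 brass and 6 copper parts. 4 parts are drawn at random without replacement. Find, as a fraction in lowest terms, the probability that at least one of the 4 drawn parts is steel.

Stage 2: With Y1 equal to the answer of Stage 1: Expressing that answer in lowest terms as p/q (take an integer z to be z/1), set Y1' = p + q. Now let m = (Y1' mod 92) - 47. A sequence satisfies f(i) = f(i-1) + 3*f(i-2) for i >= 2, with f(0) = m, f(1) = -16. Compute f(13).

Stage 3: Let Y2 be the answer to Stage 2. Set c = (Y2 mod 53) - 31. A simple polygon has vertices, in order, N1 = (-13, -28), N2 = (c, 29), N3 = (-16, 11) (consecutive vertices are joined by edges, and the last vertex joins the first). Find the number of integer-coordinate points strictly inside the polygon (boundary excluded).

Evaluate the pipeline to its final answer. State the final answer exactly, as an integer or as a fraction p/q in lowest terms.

244

Stage 1: total draws C(11,4) = 330; complement C(9,4) = 126; favorable 330 - 126 = 204; P = 34/55; answer 34/55
Stage 2: Y1 = 34/55; threaded value p + q = 89; m = 42; f(2) = 1*(-16) + 3*(42) = 110; iterating: f(2)=110, f(3)=62, f(4)=392, f(5)=578, f(6)=1754, f(7)=3488, f(8)=8750, f(9)=19214, f(10)=45464, f(11)=103106, f(12)=239498, f(13)=548816; answer 548816
Stage 3: Y2 = 548816; c = -30; cross terms: (-13*29 - -30*-28)=-1217, (-30*11 - -16*29)=134, (-16*-28 - -13*11)=591; twice the area = |-492| = 492; area = 246; boundary points = 1 + 2 + 3 = 6; strictly interior points = area - boundary/2 + 1 = 244; answer 244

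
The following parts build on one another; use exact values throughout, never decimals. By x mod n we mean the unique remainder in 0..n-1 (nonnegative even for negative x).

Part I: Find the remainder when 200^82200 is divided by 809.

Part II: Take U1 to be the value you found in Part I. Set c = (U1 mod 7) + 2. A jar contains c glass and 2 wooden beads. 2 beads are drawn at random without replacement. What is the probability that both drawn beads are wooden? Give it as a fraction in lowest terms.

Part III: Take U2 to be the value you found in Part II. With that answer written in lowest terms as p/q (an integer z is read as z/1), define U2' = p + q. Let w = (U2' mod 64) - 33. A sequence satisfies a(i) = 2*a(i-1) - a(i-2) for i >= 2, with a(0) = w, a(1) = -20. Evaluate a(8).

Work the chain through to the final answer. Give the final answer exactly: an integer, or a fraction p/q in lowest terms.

22

Part I: squarings mod 809: 200^1=200, 200^2=359, 200^4=250, 200^8=207, 200^16=781, 200^32=784, 200^64=625, 200^128=687, 200^256=322, 200^512=132, 200^1024=435, 200^2048=728, 200^4096=89, 200^8192=640, 200^16384=246, 200^32768=650, 200^65536=202; 200^82200 = 200^8 * 200^16 * 200^256 * 200^16384 * 200^65536 = 504 (mod 809); answer 504
Part II: U1 = 504; c = 2; total draws C(4,2) = 6; favorable C(2,2) = 1; P = 1/6; answer 1/6
Part III: U2 = 1/6; threaded value p + q = 7; w = -26; a(2) = 2*(-20) - 1*(-26) = -14; iterating: a(2)=-14, a(3)=-8, a(4)=-2, a(5)=4, a(6)=10, a(7)=16, a(8)=22; answer 22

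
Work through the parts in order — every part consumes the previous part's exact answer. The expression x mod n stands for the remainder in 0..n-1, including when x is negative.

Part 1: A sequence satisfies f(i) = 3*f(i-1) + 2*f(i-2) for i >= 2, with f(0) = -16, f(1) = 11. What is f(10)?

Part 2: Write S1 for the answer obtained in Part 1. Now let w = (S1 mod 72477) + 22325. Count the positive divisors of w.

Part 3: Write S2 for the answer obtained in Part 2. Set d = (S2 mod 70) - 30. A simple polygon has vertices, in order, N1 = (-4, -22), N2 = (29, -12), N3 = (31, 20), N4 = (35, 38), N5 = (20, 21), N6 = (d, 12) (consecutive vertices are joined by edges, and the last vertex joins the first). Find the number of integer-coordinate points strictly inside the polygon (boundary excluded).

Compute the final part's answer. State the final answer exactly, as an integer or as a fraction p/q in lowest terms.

1186

Part 1: f(2) = 3*(11) + 2*(-16) = 1; iterating: f(2)=1, f(3)=25, f(4)=77, f(5)=281, f(6)=997, f(7)=3553, f(8)=12653, f(9)=45065, f(10)=160501; answer 160501
Part 2: S1 = 160501; w = 37872; 37872 = 2^4 * 3^2 * 263; number of divisors = (4+1) * (2+1) * (1+1) = 30; answer 30
Part 3: S2 = 30; d = 0; cross terms: (-4*-12 - 29*-22)=686, (29*20 - 31*-12)=952, (31*38 - 35*20)=478, (35*21 - 20*38)=-25, (20*12 - 0*21)=240, (0*-22 - -4*12)=48; twice the area = |2379| = 2379; area = 2379/2; boundary points = 1 + 2 + 2 + 1 + 1 + 2 = 9; strictly interior points = area - boundary/2 + 1 = 1186; answer 1186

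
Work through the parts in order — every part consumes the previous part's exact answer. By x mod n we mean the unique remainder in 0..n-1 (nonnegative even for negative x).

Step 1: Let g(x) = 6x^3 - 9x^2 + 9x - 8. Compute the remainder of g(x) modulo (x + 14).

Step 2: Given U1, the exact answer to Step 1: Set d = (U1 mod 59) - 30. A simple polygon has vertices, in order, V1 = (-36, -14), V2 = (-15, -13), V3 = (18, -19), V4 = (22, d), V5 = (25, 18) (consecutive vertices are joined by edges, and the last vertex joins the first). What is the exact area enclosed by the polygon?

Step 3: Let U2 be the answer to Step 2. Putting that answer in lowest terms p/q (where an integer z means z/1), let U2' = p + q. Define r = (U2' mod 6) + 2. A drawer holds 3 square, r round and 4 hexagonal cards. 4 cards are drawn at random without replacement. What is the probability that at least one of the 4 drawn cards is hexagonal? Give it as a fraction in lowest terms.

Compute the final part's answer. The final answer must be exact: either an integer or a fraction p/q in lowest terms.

85/99

Step 1: remainder = value at the root: 6*(-14)^3 - 9*(-14)^2 + 9*(-14)^1 - 8 = (-16464) + (-1764) + (-126) + (-8) = -18362; answer -18362
Step 2: U1 = -18362; d = 16; cross terms: (-36*-13 - -15*-14)=258, (-15*-19 - 18*-13)=519, (18*16 - 22*-19)=706, (22*18 - 25*16)=-4, (25*-14 - -36*18)=298; twice the area = |1777| = 1777; area = 1777/2; answer 1777/2
Step 3: U2 = 1777/2; threaded value p + q = 1779; r = 5; total draws C(12,4) = 495; complement C(8,4) = 70; favorable 495 - 70 = 425; P = 85/99; answer 85/99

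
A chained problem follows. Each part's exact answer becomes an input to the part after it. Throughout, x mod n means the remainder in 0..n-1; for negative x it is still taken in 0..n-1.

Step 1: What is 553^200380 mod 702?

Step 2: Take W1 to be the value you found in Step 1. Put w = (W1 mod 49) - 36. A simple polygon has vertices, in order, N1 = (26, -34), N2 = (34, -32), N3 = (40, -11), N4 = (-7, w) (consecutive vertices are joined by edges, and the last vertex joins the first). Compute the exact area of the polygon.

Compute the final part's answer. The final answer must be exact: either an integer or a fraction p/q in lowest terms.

Step 1: squarings mod 702: 553^1=553, 553^2=439, 553^4=373, 553^8=133, 553^16=139, 553^32=367, 553^64=607, 553^128=601, 553^256=373, 553^512=133, 553^1024=139, 553^2048=367, 553^4096=607, 553^8192=601, 553^16384=373, 553^32768=133, 553^65536=139, 553^131072=367; 553^200380 = 553^4 * 553^8 * 553^16 * 553^32 * 553^128 * 553^512 * 553^1024 * 553^2048 * 553^65536 * 553^131072 = 373 (mod 702); answer 373
Step 2: W1 = 373; w = -6; cross terms: (26*-32 - 34*-34)=324, (34*-11 - 40*-32)=906, (40*-6 - -7*-11)=-317, (-7*-34 - 26*-6)=394; twice the area = |1307| = 1307; area = 1307/2; answer 1307/2

1307/2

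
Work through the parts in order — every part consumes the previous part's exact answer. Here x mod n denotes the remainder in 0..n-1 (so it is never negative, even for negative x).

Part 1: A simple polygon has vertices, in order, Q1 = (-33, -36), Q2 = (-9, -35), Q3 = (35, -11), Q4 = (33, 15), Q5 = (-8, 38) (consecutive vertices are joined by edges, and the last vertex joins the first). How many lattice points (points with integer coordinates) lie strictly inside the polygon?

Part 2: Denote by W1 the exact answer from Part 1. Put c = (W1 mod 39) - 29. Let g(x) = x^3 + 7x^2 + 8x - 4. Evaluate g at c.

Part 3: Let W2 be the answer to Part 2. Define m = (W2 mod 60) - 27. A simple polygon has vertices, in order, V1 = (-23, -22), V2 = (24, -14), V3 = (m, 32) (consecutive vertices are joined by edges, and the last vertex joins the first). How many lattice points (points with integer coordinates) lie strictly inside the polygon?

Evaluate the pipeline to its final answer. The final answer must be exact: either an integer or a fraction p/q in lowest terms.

1164

Part 1: cross terms: (-33*-35 - -9*-36)=831, (-9*-11 - 35*-35)=1324, (35*15 - 33*-11)=888, (33*38 - -8*15)=1374, (-8*-36 - -33*38)=1542; twice the area = |5959| = 5959; area = 5959/2; boundary points = 1 + 4 + 2 + 1 + 1 = 9; strictly interior points = area - boundary/2 + 1 = 2976; answer 2976
Part 2: W1 = 2976; c = -17; 1*(-17)^3 + 7*(-17)^2 + 8*(-17)^1 - 4 = (-4913) + (2023) + (-136) + (-4) = -3030; answer -3030
Part 3: W2 = -3030; m = 3; cross terms: (-23*-14 - 24*-22)=850, (24*32 - 3*-14)=810, (3*-22 - -23*32)=670; twice the area = |2330| = 2330; area = 1165; boundary points = 1 + 1 + 2 = 4; strictly interior points = area - boundary/2 + 1 = 1164; answer 1164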